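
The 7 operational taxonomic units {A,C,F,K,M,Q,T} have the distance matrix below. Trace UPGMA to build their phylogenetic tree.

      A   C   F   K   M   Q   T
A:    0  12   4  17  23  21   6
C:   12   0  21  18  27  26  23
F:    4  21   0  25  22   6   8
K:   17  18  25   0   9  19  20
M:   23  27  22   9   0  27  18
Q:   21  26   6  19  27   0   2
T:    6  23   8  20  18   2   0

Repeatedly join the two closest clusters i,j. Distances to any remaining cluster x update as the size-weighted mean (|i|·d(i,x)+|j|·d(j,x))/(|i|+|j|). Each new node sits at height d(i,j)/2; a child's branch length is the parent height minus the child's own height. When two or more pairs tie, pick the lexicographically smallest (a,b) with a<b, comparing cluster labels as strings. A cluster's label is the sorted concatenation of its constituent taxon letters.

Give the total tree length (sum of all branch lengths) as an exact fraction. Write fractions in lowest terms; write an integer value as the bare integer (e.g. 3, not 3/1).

1779/40

iteration 1: select Q,T (d=2); attach at lengths (1, 1); label the merged cluster QT
  updated: d(A,QT)=27/2, d(C,QT)=49/2, d(F,QT)=7, d(K,QT)=39/2, d(M,QT)=45/2
iteration 2: select A,F (d=4); attach at lengths (2, 2); label the merged cluster AF
  updated: d(AF,C)=33/2, d(AF,K)=21, d(AF,M)=45/2, d(AF,QT)=41/4
iteration 3: select K,M (d=9); attach at lengths (9/2, 9/2); label the merged cluster KM
  updated: d(AF,KM)=87/4, d(C,KM)=45/2, d(KM,QT)=21
iteration 4: select AF,QT (d=41/4); attach at lengths (25/8, 33/8); label the merged cluster AFQT
  updated: d(AFQT,C)=41/2, d(AFQT,KM)=171/8
iteration 5: select AFQT,C (d=41/2); attach at lengths (41/8, 41/4); label the merged cluster ACFQT
  updated: d(ACFQT,KM)=108/5
iteration 6: select ACFQT,KM (d=108/5); attach at lengths (11/20, 63/10); label the merged cluster ACFKMQT
final tree: ((((A:2,F:2):25/8,(Q:1,T:1):33/8):41/8,C:41/4):11/20,(K:9/2,M:9/2):63/10)
total length: 1779/40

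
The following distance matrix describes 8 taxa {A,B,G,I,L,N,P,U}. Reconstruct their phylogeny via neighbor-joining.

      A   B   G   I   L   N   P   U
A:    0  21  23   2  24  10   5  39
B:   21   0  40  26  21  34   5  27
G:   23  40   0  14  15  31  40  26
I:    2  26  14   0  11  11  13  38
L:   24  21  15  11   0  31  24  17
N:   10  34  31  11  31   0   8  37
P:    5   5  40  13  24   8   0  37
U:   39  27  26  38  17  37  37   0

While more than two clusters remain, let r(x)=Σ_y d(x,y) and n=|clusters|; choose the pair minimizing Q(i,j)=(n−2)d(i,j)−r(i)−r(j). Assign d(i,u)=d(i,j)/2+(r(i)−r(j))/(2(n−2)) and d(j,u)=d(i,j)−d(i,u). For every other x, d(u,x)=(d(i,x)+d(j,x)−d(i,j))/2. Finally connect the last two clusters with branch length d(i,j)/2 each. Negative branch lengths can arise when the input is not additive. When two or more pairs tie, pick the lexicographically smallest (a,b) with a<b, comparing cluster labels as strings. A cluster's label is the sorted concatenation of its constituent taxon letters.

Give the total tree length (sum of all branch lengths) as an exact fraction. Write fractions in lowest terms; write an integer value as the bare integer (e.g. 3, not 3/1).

4243/64

1. join B+P (d=5, Q=-276) ⇒ BP; edges |B|=6, |P|=-1
  updated: d(A,BP)=21/2, d(BP,G)=75/2, d(BP,I)=17, d(BP,L)=20, d(BP,N)=37/2, d(BP,U)=59/2
2. join L+U (d=17, Q=-439/2) ⇒ LU; edges |L|=33/20, |U|=307/20
  updated: d(A,LU)=23, d(BP,LU)=65/4, d(G,LU)=12, d(I,LU)=16, d(LU,N)=51/2
3. join G+LU (d=12, Q=-649/4) ⇒ GLU; edges |G|=291/32, |LU|=93/32
  updated: d(A,GLU)=17, d(BP,GLU)=167/8, d(GLU,I)=9, d(GLU,N)=89/4
4. join GLU+I (d=9, Q=-649/8) ⇒ GILU; edges |GLU|=457/48, |I|=-25/48
  updated: d(A,GILU)=5, d(BP,GILU)=231/16, d(GILU,N)=97/8
5. join A+BP (d=21/2, Q=-767/16) ⇒ ABP; edges |A|=49/64, |BP|=623/64
  updated: d(ABP,GILU)=143/32, d(ABP,N)=9
6. join ABP+GILU (d=143/32, Q=-819/32) ⇒ ABGILPU; edges |ABP|=43/64, |GILU|=243/64
  updated: d(ABGILPU,N)=533/64
7. join ABGILPU+N (d=533/64) ⇒ ABGILNPU; edges |ABGILPU|=533/128, |N|=533/128
final tree: (((A:49/64,(B:6,P:-1):623/64):43/64,((G:291/32,(L:33/20,U:307/20):93/32):457/48,I:-25/48):243/64):533/128,N:533/128)
total length: 4243/64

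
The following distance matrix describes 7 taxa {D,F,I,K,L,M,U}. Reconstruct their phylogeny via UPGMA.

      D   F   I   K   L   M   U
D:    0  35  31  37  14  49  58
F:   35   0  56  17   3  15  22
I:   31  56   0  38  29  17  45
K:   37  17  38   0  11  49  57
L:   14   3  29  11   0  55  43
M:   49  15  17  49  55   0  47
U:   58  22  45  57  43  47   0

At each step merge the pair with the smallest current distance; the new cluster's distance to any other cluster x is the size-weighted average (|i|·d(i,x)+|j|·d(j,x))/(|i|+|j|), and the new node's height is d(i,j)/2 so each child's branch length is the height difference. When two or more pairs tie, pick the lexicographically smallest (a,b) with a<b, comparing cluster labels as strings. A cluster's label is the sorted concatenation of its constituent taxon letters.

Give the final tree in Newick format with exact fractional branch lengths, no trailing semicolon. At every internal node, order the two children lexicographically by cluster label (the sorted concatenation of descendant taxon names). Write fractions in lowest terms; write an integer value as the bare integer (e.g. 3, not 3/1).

(((D:43/3,((F:3/2,L:3/2):11/2,K:7):22/3):139/24,(I:17/2,M:17/2):93/8):61/24,U:68/3)

iteration 1: select F,L (d=3); attach at lengths (3/2, 3/2); label the merged cluster FL
  updated: d(D,FL)=49/2, d(FL,I)=85/2, d(FL,K)=14, d(FL,M)=35, d(FL,U)=65/2
iteration 2: select FL,K (d=14); attach at lengths (11/2, 7); label the merged cluster FKL
  updated: d(D,FKL)=86/3, d(FKL,I)=41, d(FKL,M)=119/3, d(FKL,U)=122/3
iteration 3: select I,M (d=17); attach at lengths (17/2, 17/2); label the merged cluster IM
  updated: d(D,IM)=40, d(FKL,IM)=121/3, d(IM,U)=46
iteration 4: select D,FKL (d=86/3); attach at lengths (43/3, 22/3); label the merged cluster DFKL
  updated: d(DFKL,IM)=161/4, d(DFKL,U)=45
iteration 5: select DFKL,IM (d=161/4); attach at lengths (139/24, 93/8); label the merged cluster DFIKLM
  updated: d(DFIKLM,U)=136/3
iteration 6: select DFIKLM,U (d=136/3); attach at lengths (61/24, 68/3); label the merged cluster DFIKLMU
final tree: (((D:43/3,((F:3/2,L:3/2):11/2,K:7):22/3):139/24,(I:17/2,M:17/2):93/8):61/24,U:68/3)
total length: 2323/24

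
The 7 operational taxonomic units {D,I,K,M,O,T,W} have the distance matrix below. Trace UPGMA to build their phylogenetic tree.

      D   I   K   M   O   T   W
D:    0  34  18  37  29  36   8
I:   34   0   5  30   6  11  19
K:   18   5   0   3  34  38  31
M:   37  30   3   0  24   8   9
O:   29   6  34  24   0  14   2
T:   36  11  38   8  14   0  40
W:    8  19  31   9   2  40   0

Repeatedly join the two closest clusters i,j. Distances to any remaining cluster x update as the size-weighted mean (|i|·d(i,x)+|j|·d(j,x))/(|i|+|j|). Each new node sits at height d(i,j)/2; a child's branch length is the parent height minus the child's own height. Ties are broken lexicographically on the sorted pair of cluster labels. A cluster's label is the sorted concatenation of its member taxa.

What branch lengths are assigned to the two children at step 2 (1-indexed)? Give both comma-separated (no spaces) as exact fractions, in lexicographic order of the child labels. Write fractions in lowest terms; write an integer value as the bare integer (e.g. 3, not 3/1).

1. join O+W (d=2) ⇒ OW; edges |O|=1, |W|=1
  updated: d(D,OW)=37/2, d(I,OW)=25/2, d(K,OW)=65/2, d(M,OW)=33/2, d(OW,T)=27
2. join K+M (d=3) ⇒ KM; edges |K|=3/2, |M|=3/2
  updated: d(D,KM)=55/2, d(I,KM)=35/2, d(KM,OW)=49/2, d(KM,T)=23
3. join I+T (d=11) ⇒ IT; edges |I|=11/2, |T|=11/2
  updated: d(D,IT)=35, d(IT,KM)=81/4, d(IT,OW)=79/4
4. join D+OW (d=37/2) ⇒ DOW; edges |D|=37/4, |OW|=33/4
  updated: d(DOW,IT)=149/6, d(DOW,KM)=51/2
5. join IT+KM (d=81/4) ⇒ IKMT; edges |IT|=37/8, |KM|=69/8
  updated: d(DOW,IKMT)=151/6
6. join DOW+IKMT (d=151/6) ⇒ DIKMOTW; edges |DOW|=10/3, |IKMT|=59/24
final tree: ((D:37/4,(O:1,W:1):33/4):10/3,((I:11/2,T:11/2):37/8,(K:3/2,M:3/2):69/8):59/24)
total length: 1261/24

3/2,3/2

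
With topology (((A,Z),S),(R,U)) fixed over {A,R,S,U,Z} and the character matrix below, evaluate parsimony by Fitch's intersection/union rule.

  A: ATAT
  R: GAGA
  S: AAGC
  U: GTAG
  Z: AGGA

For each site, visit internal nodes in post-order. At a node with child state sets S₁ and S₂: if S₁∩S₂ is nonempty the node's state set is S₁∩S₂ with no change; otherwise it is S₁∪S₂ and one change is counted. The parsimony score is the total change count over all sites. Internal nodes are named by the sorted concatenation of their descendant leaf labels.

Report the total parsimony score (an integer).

9

[col 0] AZ: children A:{A}, Z:{A} ∩→ {A}; cost 0
[col 0] ASZ: children AZ:{A}, S:{A} ∩→ {A}; cost 0
[col 0] RU: children R:{G}, U:{G} ∩→ {G}; cost 0
[col 0] ARSUZ: children ASZ:{A}, RU:{G} ∪→ {A,G}; cost 1
[col 1] AZ: children A:{T}, Z:{G} ∪→ {G,T}; cost 1
[col 1] ASZ: children AZ:{G,T}, S:{A} ∪→ {A,G,T}; cost 1
[col 1] RU: children R:{A}, U:{T} ∪→ {A,T}; cost 1
[col 1] ARSUZ: children ASZ:{A,G,T}, RU:{A,T} ∩→ {A,T}; cost 0
[col 2] AZ: children A:{A}, Z:{G} ∪→ {A,G}; cost 1
[col 2] ASZ: children AZ:{A,G}, S:{G} ∩→ {G}; cost 0
[col 2] RU: children R:{G}, U:{A} ∪→ {A,G}; cost 1
[col 2] ARSUZ: children ASZ:{G}, RU:{A,G} ∩→ {G}; cost 0
[col 3] AZ: children A:{T}, Z:{A} ∪→ {A,T}; cost 1
[col 3] ASZ: children AZ:{A,T}, S:{C} ∪→ {A,C,T}; cost 1
[col 3] RU: children R:{A}, U:{G} ∪→ {A,G}; cost 1
[col 3] ARSUZ: children ASZ:{A,C,T}, RU:{A,G} ∩→ {A}; cost 0
per-site changes: [1, 3, 2, 3]; total = 9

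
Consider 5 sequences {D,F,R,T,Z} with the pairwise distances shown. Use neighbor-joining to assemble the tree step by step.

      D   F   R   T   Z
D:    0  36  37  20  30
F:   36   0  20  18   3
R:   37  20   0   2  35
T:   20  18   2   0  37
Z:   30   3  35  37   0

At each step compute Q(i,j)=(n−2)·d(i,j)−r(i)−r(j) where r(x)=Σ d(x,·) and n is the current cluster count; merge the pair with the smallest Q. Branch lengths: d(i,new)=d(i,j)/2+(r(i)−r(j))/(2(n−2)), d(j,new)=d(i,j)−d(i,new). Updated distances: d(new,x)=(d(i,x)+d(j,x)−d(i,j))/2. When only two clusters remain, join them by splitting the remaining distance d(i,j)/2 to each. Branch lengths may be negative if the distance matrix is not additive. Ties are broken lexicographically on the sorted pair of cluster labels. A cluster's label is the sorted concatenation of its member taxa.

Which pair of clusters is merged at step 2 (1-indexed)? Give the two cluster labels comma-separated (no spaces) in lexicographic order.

iteration 1: select F,Z (d=3, Q=-173); attach at lengths (-19/6, 37/6); label the merged cluster FZ
  updated: d(D,FZ)=63/2, d(FZ,R)=26, d(FZ,T)=26
iteration 2: select D,FZ (d=63/2, Q=-109); attach at lengths (17, 29/2); label the merged cluster DFZ
  updated: d(DFZ,R)=63/4, d(DFZ,T)=29/4
iteration 3: select DFZ,R (d=63/4, Q=-25); attach at lengths (21/2, 21/4); label the merged cluster DFRZ
  updated: d(DFRZ,T)=-13/4
iteration 4: select DFRZ,T (d=-13/4); attach at lengths (-13/8, -13/8); label the merged cluster DFRTZ
final tree: (((D:17,(F:-19/6,Z:37/6):29/2):21/2,R:21/4):-13/8,T:-13/8)
total length: 47

D,FZ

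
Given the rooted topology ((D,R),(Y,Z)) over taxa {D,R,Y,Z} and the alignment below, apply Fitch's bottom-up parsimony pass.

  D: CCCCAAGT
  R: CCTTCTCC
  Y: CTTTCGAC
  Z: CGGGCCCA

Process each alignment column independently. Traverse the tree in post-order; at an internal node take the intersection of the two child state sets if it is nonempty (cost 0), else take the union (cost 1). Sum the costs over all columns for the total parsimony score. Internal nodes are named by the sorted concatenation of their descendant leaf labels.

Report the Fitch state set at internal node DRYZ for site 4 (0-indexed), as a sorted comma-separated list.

DR@0: {C} ∩ {C} = {C} (intersection, +0)
YZ@0: {C} ∩ {C} = {C} (intersection, +0)
DRYZ@0: {C} ∩ {C} = {C} (intersection, +0)
DR@1: {C} ∩ {C} = {C} (intersection, +0)
YZ@1: {T} ∪ {G} = {G,T} (union, +1)
DRYZ@1: {C} ∪ {G,T} = {C,G,T} (union, +1)
DR@2: {C} ∪ {T} = {C,T} (union, +1)
YZ@2: {T} ∪ {G} = {G,T} (union, +1)
DRYZ@2: {C,T} ∩ {G,T} = {T} (intersection, +0)
DR@3: {C} ∪ {T} = {C,T} (union, +1)
YZ@3: {T} ∪ {G} = {G,T} (union, +1)
DRYZ@3: {C,T} ∩ {G,T} = {T} (intersection, +0)
DR@4: {A} ∪ {C} = {A,C} (union, +1)
YZ@4: {C} ∩ {C} = {C} (intersection, +0)
DRYZ@4: {A,C} ∩ {C} = {C} (intersection, +0)
DR@5: {A} ∪ {T} = {A,T} (union, +1)
YZ@5: {G} ∪ {C} = {C,G} (union, +1)
DRYZ@5: {A,T} ∪ {C,G} = {A,C,G,T} (union, +1)
DR@6: {G} ∪ {C} = {C,G} (union, +1)
YZ@6: {A} ∪ {C} = {A,C} (union, +1)
DRYZ@6: {C,G} ∩ {A,C} = {C} (intersection, +0)
DR@7: {T} ∪ {C} = {C,T} (union, +1)
YZ@7: {C} ∪ {A} = {A,C} (union, +1)
DRYZ@7: {C,T} ∩ {A,C} = {C} (intersection, +0)
per-site changes: [0, 2, 2, 2, 1, 3, 2, 2]; total = 14

C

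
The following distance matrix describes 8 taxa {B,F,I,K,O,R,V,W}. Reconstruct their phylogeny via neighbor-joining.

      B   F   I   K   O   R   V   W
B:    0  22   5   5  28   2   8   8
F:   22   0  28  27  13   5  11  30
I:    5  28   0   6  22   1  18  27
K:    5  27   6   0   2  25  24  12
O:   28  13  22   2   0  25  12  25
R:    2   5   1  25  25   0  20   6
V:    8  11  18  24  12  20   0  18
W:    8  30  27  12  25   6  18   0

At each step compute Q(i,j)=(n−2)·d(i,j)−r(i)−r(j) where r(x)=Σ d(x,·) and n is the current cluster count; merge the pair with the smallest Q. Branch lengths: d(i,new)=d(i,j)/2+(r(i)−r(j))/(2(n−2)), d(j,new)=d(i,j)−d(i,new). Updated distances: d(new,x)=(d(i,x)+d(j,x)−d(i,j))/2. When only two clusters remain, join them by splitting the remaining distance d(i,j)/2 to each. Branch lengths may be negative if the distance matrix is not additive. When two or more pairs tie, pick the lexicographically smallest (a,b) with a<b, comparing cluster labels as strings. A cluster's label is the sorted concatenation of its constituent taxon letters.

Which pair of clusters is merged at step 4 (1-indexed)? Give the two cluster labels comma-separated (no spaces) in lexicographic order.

step 1: merge (K,O) at d=2, Q=-216; branch lengths K→-7/6, O→19/6; new cluster KO
  updated: d(B,KO)=31/2, d(F,KO)=19, d(I,KO)=13, d(KO,R)=24, d(KO,V)=17, d(KO,W)=35/2
step 2: merge (F,V) at d=11, Q=-152; branch lengths F→39/5, V→16/5; new cluster FV
  updated: d(B,FV)=19/2, d(FV,I)=35/2, d(FV,KO)=25/2, d(FV,R)=7, d(FV,W)=37/2
step 3: merge (I,R) at d=1, Q=-199/2; branch lengths I→55/16, R→-39/16; new cluster IR
  updated: d(B,IR)=3, d(FV,IR)=47/4, d(IR,KO)=18, d(IR,W)=16
step 4: merge (FV,KO) at d=25/2, Q=-313/4; branch lengths FV→35/8, KO→65/8; new cluster FKOV
  updated: d(B,FKOV)=25/4, d(FKOV,IR)=69/8, d(FKOV,W)=47/4
step 5: merge (B,IR) at d=3, Q=-311/8; branch lengths B→-35/32, IR→131/32; new cluster BIR
  updated: d(BIR,FKOV)=95/16, d(BIR,W)=21/2
step 6: merge (BIR,FKOV) at d=95/16, Q=-451/16; branch lengths BIR→75/32, FKOV→115/32; new cluster BFIKORV
  updated: d(BFIKORV,W)=261/32
step 7: merge (BFIKORV,W) at d=261/32; branch lengths BFIKORV→261/64, W→261/64; new cluster BFIKORVW
final tree: (((B:-35/32,(I:55/16,R:-39/16):131/32):75/32,((F:39/5,V:16/5):35/8,(K:-7/6,O:19/6):65/8):115/32):261/64,W:261/64)
total length: 1395/32

FV,KO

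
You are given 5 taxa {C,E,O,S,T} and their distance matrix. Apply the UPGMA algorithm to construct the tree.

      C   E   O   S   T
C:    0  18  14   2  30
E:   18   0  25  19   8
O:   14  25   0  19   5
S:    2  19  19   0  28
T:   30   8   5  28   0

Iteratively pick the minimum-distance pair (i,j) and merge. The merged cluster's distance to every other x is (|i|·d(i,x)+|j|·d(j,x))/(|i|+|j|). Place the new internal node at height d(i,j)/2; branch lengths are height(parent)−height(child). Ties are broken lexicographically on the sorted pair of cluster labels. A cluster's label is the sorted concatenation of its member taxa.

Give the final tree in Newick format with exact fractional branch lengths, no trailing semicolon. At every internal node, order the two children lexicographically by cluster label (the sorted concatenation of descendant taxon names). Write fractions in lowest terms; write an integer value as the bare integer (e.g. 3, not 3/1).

((C:1,S:1):29/3,(E:33/4,(O:5/2,T:5/2):23/4):29/12)

iteration 1: select C,S (d=2); attach at lengths (1, 1); label the merged cluster CS
  updated: d(CS,E)=37/2, d(CS,O)=33/2, d(CS,T)=29
iteration 2: select O,T (d=5); attach at lengths (5/2, 5/2); label the merged cluster OT
  updated: d(CS,OT)=91/4, d(E,OT)=33/2
iteration 3: select E,OT (d=33/2); attach at lengths (33/4, 23/4); label the merged cluster EOT
  updated: d(CS,EOT)=64/3
iteration 4: select CS,EOT (d=64/3); attach at lengths (29/3, 29/12); label the merged cluster CEOST
final tree: ((C:1,S:1):29/3,(E:33/4,(O:5/2,T:5/2):23/4):29/12)
total length: 397/12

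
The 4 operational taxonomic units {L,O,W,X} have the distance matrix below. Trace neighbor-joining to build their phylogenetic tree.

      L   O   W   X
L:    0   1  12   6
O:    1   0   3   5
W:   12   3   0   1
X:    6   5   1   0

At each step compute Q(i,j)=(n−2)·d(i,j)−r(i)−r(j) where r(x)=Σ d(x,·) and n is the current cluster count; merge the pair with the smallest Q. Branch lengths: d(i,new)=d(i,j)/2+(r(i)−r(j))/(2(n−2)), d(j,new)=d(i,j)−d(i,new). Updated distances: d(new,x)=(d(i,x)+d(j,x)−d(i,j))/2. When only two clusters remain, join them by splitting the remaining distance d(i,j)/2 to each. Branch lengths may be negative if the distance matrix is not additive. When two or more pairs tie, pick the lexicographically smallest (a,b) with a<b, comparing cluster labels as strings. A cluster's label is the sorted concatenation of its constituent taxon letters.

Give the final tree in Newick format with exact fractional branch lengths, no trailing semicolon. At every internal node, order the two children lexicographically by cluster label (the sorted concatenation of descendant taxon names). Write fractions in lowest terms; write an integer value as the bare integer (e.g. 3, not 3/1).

iteration 1: select L,O (d=1, Q=-26); attach at lengths (3, -2); label the merged cluster LO
  updated: d(LO,W)=7, d(LO,X)=5
iteration 2: select LO,W (d=7, Q=-13); attach at lengths (11/2, 3/2); label the merged cluster LOW
  updated: d(LOW,X)=-1/2
iteration 3: select LOW,X (d=-1/2); attach at lengths (-1/4, -1/4); label the merged cluster LOWX
final tree: (((L:3,O:-2):11/2,W:3/2):-1/4,X:-1/4)
total length: 15/2

(((L:3,O:-2):11/2,W:3/2):-1/4,X:-1/4)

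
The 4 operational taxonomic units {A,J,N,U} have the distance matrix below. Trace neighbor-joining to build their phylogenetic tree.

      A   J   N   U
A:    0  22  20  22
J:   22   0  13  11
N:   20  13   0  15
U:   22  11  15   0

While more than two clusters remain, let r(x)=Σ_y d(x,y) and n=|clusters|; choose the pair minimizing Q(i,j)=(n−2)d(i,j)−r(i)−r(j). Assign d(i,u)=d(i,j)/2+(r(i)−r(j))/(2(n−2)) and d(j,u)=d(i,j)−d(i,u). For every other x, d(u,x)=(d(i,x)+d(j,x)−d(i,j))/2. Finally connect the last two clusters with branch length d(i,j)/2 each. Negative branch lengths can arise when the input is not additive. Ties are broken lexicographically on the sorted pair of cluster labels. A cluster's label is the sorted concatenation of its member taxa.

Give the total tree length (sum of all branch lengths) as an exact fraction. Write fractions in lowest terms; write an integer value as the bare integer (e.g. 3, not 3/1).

67/2

1. join A+N (d=20, Q=-72) ⇒ AN; edges |A|=14, |N|=6
  updated: d(AN,J)=15/2, d(AN,U)=17/2
2. join AN+J (d=15/2, Q=-27) ⇒ AJN; edges |AN|=5/2, |J|=5
  updated: d(AJN,U)=6
3. join AJN+U (d=6) ⇒ AJNU; edges |AJN|=3, |U|=3
final tree: (((A:14,N:6):5/2,J:5):3,U:3)
total length: 67/2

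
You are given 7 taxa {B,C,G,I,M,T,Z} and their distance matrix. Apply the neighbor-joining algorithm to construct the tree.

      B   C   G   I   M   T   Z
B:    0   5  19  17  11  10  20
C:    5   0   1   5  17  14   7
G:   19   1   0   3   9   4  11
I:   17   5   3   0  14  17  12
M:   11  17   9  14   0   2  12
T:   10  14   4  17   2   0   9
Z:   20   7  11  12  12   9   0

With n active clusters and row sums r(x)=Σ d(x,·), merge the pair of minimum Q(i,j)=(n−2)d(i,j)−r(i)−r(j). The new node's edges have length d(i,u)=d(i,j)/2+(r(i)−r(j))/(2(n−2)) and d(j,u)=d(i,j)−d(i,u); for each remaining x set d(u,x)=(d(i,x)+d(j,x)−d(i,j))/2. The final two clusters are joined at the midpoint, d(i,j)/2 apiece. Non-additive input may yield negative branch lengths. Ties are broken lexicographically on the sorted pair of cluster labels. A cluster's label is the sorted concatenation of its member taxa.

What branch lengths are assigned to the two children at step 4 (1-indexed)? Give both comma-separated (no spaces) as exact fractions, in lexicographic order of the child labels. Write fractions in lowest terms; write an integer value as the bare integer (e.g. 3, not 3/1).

step 1: merge (M,T) at d=2, Q=-111; branch lengths M→19/10, T→1/10; new cluster MT
  updated: d(B,MT)=19/2, d(C,MT)=29/2, d(G,MT)=11/2, d(I,MT)=29/2, d(MT,Z)=19/2
step 2: merge (B,MT) at d=19/2, Q=-86; branch lengths B→55/8, MT→21/8; new cluster BMT
  updated: d(BMT,C)=5, d(BMT,G)=15/2, d(BMT,I)=11, d(BMT,Z)=10
step 3: merge (G,I) at d=3, Q=-89/2; branch lengths G→1/12, I→35/12; new cluster GI
  updated: d(BMT,GI)=31/4, d(C,GI)=3/2, d(GI,Z)=10
step 4: merge (BMT,Z) at d=10, Q=-119/4; branch lengths BMT→63/16, Z→97/16; new cluster BMTZ
  updated: d(BMTZ,C)=1, d(BMTZ,GI)=31/8
step 5: merge (BMTZ,C) at d=1, Q=-51/8; branch lengths BMTZ→27/16, C→-11/16; new cluster BCMTZ
  updated: d(BCMTZ,GI)=35/16
step 6: merge (BCMTZ,GI) at d=35/16; branch lengths BCMTZ→35/32, GI→35/32; new cluster BCGIMTZ
final tree: ((((B:55/8,(M:19/10,T:1/10):21/8):63/16,Z:97/16):27/16,C:-11/16):35/32,(G:1/12,I:35/12):35/32)
total length: 443/16

63/16,97/16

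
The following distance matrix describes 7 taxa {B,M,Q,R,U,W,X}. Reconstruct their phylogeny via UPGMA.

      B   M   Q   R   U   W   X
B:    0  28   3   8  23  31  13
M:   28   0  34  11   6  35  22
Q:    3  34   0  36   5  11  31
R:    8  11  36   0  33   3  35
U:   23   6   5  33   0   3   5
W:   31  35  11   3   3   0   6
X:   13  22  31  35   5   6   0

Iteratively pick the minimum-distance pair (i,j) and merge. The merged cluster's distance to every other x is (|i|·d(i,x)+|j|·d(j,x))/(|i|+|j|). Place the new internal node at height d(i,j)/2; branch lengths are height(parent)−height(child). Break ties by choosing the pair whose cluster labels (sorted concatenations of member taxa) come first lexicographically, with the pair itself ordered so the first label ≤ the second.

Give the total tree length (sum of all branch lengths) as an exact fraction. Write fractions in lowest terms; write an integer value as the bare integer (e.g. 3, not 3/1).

179/4

step 1: merge (B,Q) at d=3; branch lengths B→3/2, Q→3/2; new cluster BQ
  updated: d(BQ,M)=31, d(BQ,R)=22, d(BQ,U)=14, d(BQ,W)=21, d(BQ,X)=22
step 2: merge (R,W) at d=3; branch lengths R→3/2, W→3/2; new cluster RW
  updated: d(BQ,RW)=43/2, d(M,RW)=23, d(RW,U)=18, d(RW,X)=41/2
step 3: merge (U,X) at d=5; branch lengths U→5/2, X→5/2; new cluster UX
  updated: d(BQ,UX)=18, d(M,UX)=14, d(RW,UX)=77/4
step 4: merge (M,UX) at d=14; branch lengths M→7, UX→9/2; new cluster MUX
  updated: d(BQ,MUX)=67/3, d(MUX,RW)=41/2
step 5: merge (MUX,RW) at d=41/2; branch lengths MUX→13/4, RW→35/4; new cluster MRUWX
  updated: d(BQ,MRUWX)=22
step 6: merge (BQ,MRUWX) at d=22; branch lengths BQ→19/2, MRUWX→3/4; new cluster BMQRUWX
final tree: ((B:3/2,Q:3/2):19/2,((M:7,(U:5/2,X:5/2):9/2):13/4,(R:3/2,W:3/2):35/4):3/4)
total length: 179/4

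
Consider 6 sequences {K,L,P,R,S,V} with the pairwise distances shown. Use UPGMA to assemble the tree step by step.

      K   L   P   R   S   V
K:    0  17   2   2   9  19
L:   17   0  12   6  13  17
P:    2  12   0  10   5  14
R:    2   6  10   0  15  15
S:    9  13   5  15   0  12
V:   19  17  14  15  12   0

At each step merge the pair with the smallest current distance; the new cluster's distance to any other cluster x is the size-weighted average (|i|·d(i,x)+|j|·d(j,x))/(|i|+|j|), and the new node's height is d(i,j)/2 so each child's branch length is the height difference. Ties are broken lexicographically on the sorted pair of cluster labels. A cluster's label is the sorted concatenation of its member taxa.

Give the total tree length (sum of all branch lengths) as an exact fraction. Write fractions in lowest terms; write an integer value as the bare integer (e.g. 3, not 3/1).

iteration 1: select K,P (d=2); attach at lengths (1, 1); label the merged cluster KP
  updated: d(KP,L)=29/2, d(KP,R)=6, d(KP,S)=7, d(KP,V)=33/2
iteration 2: select KP,R (d=6); attach at lengths (2, 3); label the merged cluster KPR
  updated: d(KPR,L)=35/3, d(KPR,S)=29/3, d(KPR,V)=16
iteration 3: select KPR,S (d=29/3); attach at lengths (11/6, 29/6); label the merged cluster KPRS
  updated: d(KPRS,L)=12, d(KPRS,V)=15
iteration 4: select KPRS,L (d=12); attach at lengths (7/6, 6); label the merged cluster KLPRS
  updated: d(KLPRS,V)=77/5
iteration 5: select KLPRS,V (d=77/5); attach at lengths (17/10, 77/10); label the merged cluster KLPRSV
final tree: (((((K:1,P:1):2,R:3):11/6,S:29/6):7/6,L:6):17/10,V:77/10)
total length: 907/30

907/30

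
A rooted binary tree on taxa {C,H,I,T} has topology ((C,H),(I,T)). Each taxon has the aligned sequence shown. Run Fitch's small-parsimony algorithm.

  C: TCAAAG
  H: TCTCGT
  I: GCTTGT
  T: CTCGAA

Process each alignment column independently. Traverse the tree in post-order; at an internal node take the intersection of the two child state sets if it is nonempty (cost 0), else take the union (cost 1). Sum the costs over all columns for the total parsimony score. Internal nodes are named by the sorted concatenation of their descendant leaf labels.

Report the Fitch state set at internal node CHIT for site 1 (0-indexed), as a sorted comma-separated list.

[col 0] CH: children C:{T}, H:{T} ∩→ {T}; cost 0
[col 0] IT: children I:{G}, T:{C} ∪→ {C,G}; cost 1
[col 0] CHIT: children CH:{T}, IT:{C,G} ∪→ {C,G,T}; cost 1
[col 1] CH: children C:{C}, H:{C} ∩→ {C}; cost 0
[col 1] IT: children I:{C}, T:{T} ∪→ {C,T}; cost 1
[col 1] CHIT: children CH:{C}, IT:{C,T} ∩→ {C}; cost 0
[col 2] CH: children C:{A}, H:{T} ∪→ {A,T}; cost 1
[col 2] IT: children I:{T}, T:{C} ∪→ {C,T}; cost 1
[col 2] CHIT: children CH:{A,T}, IT:{C,T} ∩→ {T}; cost 0
[col 3] CH: children C:{A}, H:{C} ∪→ {A,C}; cost 1
[col 3] IT: children I:{T}, T:{G} ∪→ {G,T}; cost 1
[col 3] CHIT: children CH:{A,C}, IT:{G,T} ∪→ {A,C,G,T}; cost 1
[col 4] CH: children C:{A}, H:{G} ∪→ {A,G}; cost 1
[col 4] IT: children I:{G}, T:{A} ∪→ {A,G}; cost 1
[col 4] CHIT: children CH:{A,G}, IT:{A,G} ∩→ {A,G}; cost 0
[col 5] CH: children C:{G}, H:{T} ∪→ {G,T}; cost 1
[col 5] IT: children I:{T}, T:{A} ∪→ {A,T}; cost 1
[col 5] CHIT: children CH:{G,T}, IT:{A,T} ∩→ {T}; cost 0
per-site changes: [2, 1, 2, 3, 2, 2]; total = 12

C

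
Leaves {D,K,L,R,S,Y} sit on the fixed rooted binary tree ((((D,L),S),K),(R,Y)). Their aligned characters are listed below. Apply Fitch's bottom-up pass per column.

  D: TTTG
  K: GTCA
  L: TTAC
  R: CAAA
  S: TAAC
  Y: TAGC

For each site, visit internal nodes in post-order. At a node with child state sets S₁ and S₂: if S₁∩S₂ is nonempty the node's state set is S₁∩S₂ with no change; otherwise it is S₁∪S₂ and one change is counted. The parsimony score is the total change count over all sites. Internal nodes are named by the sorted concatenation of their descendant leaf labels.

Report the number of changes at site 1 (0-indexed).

site 0, node DL: D={T} ∩ L={T} → {T} (+0)
site 0, node DLS: DL={T} ∩ S={T} → {T} (+0)
site 0, node DKLS: DLS={T} ∪ K={G} → {G,T} (+1)
site 0, node RY: R={C} ∪ Y={T} → {C,T} (+1)
site 0, node DKLRSY: DKLS={G,T} ∩ RY={C,T} → {T} (+0)
site 1, node DL: D={T} ∩ L={T} → {T} (+0)
site 1, node DLS: DL={T} ∪ S={A} → {A,T} (+1)
site 1, node DKLS: DLS={A,T} ∩ K={T} → {T} (+0)
site 1, node RY: R={A} ∩ Y={A} → {A} (+0)
site 1, node DKLRSY: DKLS={T} ∪ RY={A} → {A,T} (+1)
site 2, node DL: D={T} ∪ L={A} → {A,T} (+1)
site 2, node DLS: DL={A,T} ∩ S={A} → {A} (+0)
site 2, node DKLS: DLS={A} ∪ K={C} → {A,C} (+1)
site 2, node RY: R={A} ∪ Y={G} → {A,G} (+1)
site 2, node DKLRSY: DKLS={A,C} ∩ RY={A,G} → {A} (+0)
site 3, node DL: D={G} ∪ L={C} → {C,G} (+1)
site 3, node DLS: DL={C,G} ∩ S={C} → {C} (+0)
site 3, node DKLS: DLS={C} ∪ K={A} → {A,C} (+1)
site 3, node RY: R={A} ∪ Y={C} → {A,C} (+1)
site 3, node DKLRSY: DKLS={A,C} ∩ RY={A,C} → {A,C} (+0)
per-site changes: [2, 2, 3, 3]; total = 10

2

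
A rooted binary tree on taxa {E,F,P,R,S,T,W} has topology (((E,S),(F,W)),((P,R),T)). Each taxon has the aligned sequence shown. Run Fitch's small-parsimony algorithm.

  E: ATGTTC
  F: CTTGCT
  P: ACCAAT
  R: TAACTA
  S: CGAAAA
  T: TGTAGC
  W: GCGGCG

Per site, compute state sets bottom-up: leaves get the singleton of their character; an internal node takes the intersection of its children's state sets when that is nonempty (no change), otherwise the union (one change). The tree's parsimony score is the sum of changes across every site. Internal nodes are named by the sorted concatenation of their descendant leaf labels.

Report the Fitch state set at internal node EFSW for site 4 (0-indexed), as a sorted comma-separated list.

A,C,T

site 0, node ES: E={A} ∪ S={C} → {A,C} (+1)
site 0, node FW: F={C} ∪ W={G} → {C,G} (+1)
site 0, node EFSW: ES={A,C} ∩ FW={C,G} → {C} (+0)
site 0, node PR: P={A} ∪ R={T} → {A,T} (+1)
site 0, node PRT: PR={A,T} ∩ T={T} → {T} (+0)
site 0, node EFPRSTW: EFSW={C} ∪ PRT={T} → {C,T} (+1)
site 1, node ES: E={T} ∪ S={G} → {G,T} (+1)
site 1, node FW: F={T} ∪ W={C} → {C,T} (+1)
site 1, node EFSW: ES={G,T} ∩ FW={C,T} → {T} (+0)
site 1, node PR: P={C} ∪ R={A} → {A,C} (+1)
site 1, node PRT: PR={A,C} ∪ T={G} → {A,C,G} (+1)
site 1, node EFPRSTW: EFSW={T} ∪ PRT={A,C,G} → {A,C,G,T} (+1)
site 2, node ES: E={G} ∪ S={A} → {A,G} (+1)
site 2, node FW: F={T} ∪ W={G} → {G,T} (+1)
site 2, node EFSW: ES={A,G} ∩ FW={G,T} → {G} (+0)
site 2, node PR: P={C} ∪ R={A} → {A,C} (+1)
site 2, node PRT: PR={A,C} ∪ T={T} → {A,C,T} (+1)
site 2, node EFPRSTW: EFSW={G} ∪ PRT={A,C,T} → {A,C,G,T} (+1)
site 3, node ES: E={T} ∪ S={A} → {A,T} (+1)
site 3, node FW: F={G} ∩ W={G} → {G} (+0)
site 3, node EFSW: ES={A,T} ∪ FW={G} → {A,G,T} (+1)
site 3, node PR: P={A} ∪ R={C} → {A,C} (+1)
site 3, node PRT: PR={A,C} ∩ T={A} → {A} (+0)
site 3, node EFPRSTW: EFSW={A,G,T} ∩ PRT={A} → {A} (+0)
site 4, node ES: E={T} ∪ S={A} → {A,T} (+1)
site 4, node FW: F={C} ∩ W={C} → {C} (+0)
site 4, node EFSW: ES={A,T} ∪ FW={C} → {A,C,T} (+1)
site 4, node PR: P={A} ∪ R={T} → {A,T} (+1)
site 4, node PRT: PR={A,T} ∪ T={G} → {A,G,T} (+1)
site 4, node EFPRSTW: EFSW={A,C,T} ∩ PRT={A,G,T} → {A,T} (+0)
site 5, node ES: E={C} ∪ S={A} → {A,C} (+1)
site 5, node FW: F={T} ∪ W={G} → {G,T} (+1)
site 5, node EFSW: ES={A,C} ∪ FW={G,T} → {A,C,G,T} (+1)
site 5, node PR: P={T} ∪ R={A} → {A,T} (+1)
site 5, node PRT: PR={A,T} ∪ T={C} → {A,C,T} (+1)
site 5, node EFPRSTW: EFSW={A,C,G,T} ∩ PRT={A,C,T} → {A,C,T} (+0)
per-site changes: [4, 5, 5, 3, 4, 5]; total = 26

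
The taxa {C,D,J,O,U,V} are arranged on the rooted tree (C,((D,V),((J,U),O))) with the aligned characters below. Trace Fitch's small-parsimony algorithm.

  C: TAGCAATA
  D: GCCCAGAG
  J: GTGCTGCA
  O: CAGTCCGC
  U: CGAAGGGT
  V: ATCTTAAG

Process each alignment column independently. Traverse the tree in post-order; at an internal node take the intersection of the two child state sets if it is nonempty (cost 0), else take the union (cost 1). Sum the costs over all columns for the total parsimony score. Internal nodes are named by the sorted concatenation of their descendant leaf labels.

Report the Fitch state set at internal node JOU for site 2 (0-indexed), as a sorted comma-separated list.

G

[col 0] DV: children D:{G}, V:{A} ∪→ {A,G}; cost 1
[col 0] JU: children J:{G}, U:{C} ∪→ {C,G}; cost 1
[col 0] JOU: children JU:{C,G}, O:{C} ∩→ {C}; cost 0
[col 0] DJOUV: children DV:{A,G}, JOU:{C} ∪→ {A,C,G}; cost 1
[col 0] CDJOUV: children C:{T}, DJOUV:{A,C,G} ∪→ {A,C,G,T}; cost 1
[col 1] DV: children D:{C}, V:{T} ∪→ {C,T}; cost 1
[col 1] JU: children J:{T}, U:{G} ∪→ {G,T}; cost 1
[col 1] JOU: children JU:{G,T}, O:{A} ∪→ {A,G,T}; cost 1
[col 1] DJOUV: children DV:{C,T}, JOU:{A,G,T} ∩→ {T}; cost 0
[col 1] CDJOUV: children C:{A}, DJOUV:{T} ∪→ {A,T}; cost 1
[col 2] DV: children D:{C}, V:{C} ∩→ {C}; cost 0
[col 2] JU: children J:{G}, U:{A} ∪→ {A,G}; cost 1
[col 2] JOU: children JU:{A,G}, O:{G} ∩→ {G}; cost 0
[col 2] DJOUV: children DV:{C}, JOU:{G} ∪→ {C,G}; cost 1
[col 2] CDJOUV: children C:{G}, DJOUV:{C,G} ∩→ {G}; cost 0
[col 3] DV: children D:{C}, V:{T} ∪→ {C,T}; cost 1
[col 3] JU: children J:{C}, U:{A} ∪→ {A,C}; cost 1
[col 3] JOU: children JU:{A,C}, O:{T} ∪→ {A,C,T}; cost 1
[col 3] DJOUV: children DV:{C,T}, JOU:{A,C,T} ∩→ {C,T}; cost 0
[col 3] CDJOUV: children C:{C}, DJOUV:{C,T} ∩→ {C}; cost 0
[col 4] DV: children D:{A}, V:{T} ∪→ {A,T}; cost 1
[col 4] JU: children J:{T}, U:{G} ∪→ {G,T}; cost 1
[col 4] JOU: children JU:{G,T}, O:{C} ∪→ {C,G,T}; cost 1
[col 4] DJOUV: children DV:{A,T}, JOU:{C,G,T} ∩→ {T}; cost 0
[col 4] CDJOUV: children C:{A}, DJOUV:{T} ∪→ {A,T}; cost 1
[col 5] DV: children D:{G}, V:{A} ∪→ {A,G}; cost 1
[col 5] JU: children J:{G}, U:{G} ∩→ {G}; cost 0
[col 5] JOU: children JU:{G}, O:{C} ∪→ {C,G}; cost 1
[col 5] DJOUV: children DV:{A,G}, JOU:{C,G} ∩→ {G}; cost 0
[col 5] CDJOUV: children C:{A}, DJOUV:{G} ∪→ {A,G}; cost 1
[col 6] DV: children D:{A}, V:{A} ∩→ {A}; cost 0
[col 6] JU: children J:{C}, U:{G} ∪→ {C,G}; cost 1
[col 6] JOU: children JU:{C,G}, O:{G} ∩→ {G}; cost 0
[col 6] DJOUV: children DV:{A}, JOU:{G} ∪→ {A,G}; cost 1
[col 6] CDJOUV: children C:{T}, DJOUV:{A,G} ∪→ {A,G,T}; cost 1
[col 7] DV: children D:{G}, V:{G} ∩→ {G}; cost 0
[col 7] JU: children J:{A}, U:{T} ∪→ {A,T}; cost 1
[col 7] JOU: children JU:{A,T}, O:{C} ∪→ {A,C,T}; cost 1
[col 7] DJOUV: children DV:{G}, JOU:{A,C,T} ∪→ {A,C,G,T}; cost 1
[col 7] CDJOUV: children C:{A}, DJOUV:{A,C,G,T} ∩→ {A}; cost 0
per-site changes: [4, 4, 2, 3, 4, 3, 3, 3]; total = 26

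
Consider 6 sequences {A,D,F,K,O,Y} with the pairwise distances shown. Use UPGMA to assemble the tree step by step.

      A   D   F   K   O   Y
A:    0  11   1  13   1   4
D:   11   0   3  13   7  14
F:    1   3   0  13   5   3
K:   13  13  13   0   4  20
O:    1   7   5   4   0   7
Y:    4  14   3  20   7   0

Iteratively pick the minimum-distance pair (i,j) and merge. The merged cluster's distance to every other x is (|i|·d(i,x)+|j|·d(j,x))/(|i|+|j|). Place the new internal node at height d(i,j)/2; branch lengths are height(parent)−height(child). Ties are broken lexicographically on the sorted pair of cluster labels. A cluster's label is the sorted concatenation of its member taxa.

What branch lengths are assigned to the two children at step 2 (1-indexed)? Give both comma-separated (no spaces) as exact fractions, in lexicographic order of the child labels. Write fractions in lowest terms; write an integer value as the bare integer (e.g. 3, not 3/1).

1,3/2

step 1: merge (A,F) at d=1; branch lengths A→1/2, F→1/2; new cluster AF
  updated: d(AF,D)=7, d(AF,K)=13, d(AF,O)=3, d(AF,Y)=7/2
step 2: merge (AF,O) at d=3; branch lengths AF→1, O→3/2; new cluster AFO
  updated: d(AFO,D)=7, d(AFO,K)=10, d(AFO,Y)=14/3
step 3: merge (AFO,Y) at d=14/3; branch lengths AFO→5/6, Y→7/3; new cluster AFOY
  updated: d(AFOY,D)=35/4, d(AFOY,K)=25/2
step 4: merge (AFOY,D) at d=35/4; branch lengths AFOY→49/24, D→35/8; new cluster ADFOY
  updated: d(ADFOY,K)=63/5
step 5: merge (ADFOY,K) at d=63/5; branch lengths ADFOY→77/40, K→63/10; new cluster ADFKOY
final tree: (((((A:1/2,F:1/2):1,O:3/2):5/6,Y:7/3):49/24,D:35/8):77/40,K:63/10)
total length: 2557/120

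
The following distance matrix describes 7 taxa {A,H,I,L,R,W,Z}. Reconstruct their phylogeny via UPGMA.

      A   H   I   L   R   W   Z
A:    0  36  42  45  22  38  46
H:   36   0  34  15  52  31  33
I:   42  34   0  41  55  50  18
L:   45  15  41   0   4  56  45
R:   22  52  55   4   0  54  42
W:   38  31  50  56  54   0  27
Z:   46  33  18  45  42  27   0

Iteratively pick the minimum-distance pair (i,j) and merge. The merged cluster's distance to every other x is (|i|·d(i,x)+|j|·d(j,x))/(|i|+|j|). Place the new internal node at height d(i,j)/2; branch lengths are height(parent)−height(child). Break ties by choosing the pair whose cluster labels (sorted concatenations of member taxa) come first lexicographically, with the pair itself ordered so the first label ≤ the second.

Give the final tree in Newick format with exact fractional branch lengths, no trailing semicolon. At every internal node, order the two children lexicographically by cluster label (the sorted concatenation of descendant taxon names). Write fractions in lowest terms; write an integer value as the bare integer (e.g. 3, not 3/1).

((A:67/4,(L:2,R:2):59/4):5,((H:31/2,W:31/2):5/2,(I:9,Z:9):9):15/4)

1. join L+R (d=4) ⇒ LR; edges |L|=2, |R|=2
  updated: d(A,LR)=67/2, d(H,LR)=67/2, d(I,LR)=48, d(LR,W)=55, d(LR,Z)=87/2
2. join I+Z (d=18) ⇒ IZ; edges |I|=9, |Z|=9
  updated: d(A,IZ)=44, d(H,IZ)=67/2, d(IZ,LR)=183/4, d(IZ,W)=77/2
3. join H+W (d=31) ⇒ HW; edges |H|=31/2, |W|=31/2
  updated: d(A,HW)=37, d(HW,IZ)=36, d(HW,LR)=177/4
4. join A+LR (d=67/2) ⇒ ALR; edges |A|=67/4, |LR|=59/4
  updated: d(ALR,HW)=251/6, d(ALR,IZ)=271/6
5. join HW+IZ (d=36) ⇒ HIWZ; edges |HW|=5/2, |IZ|=9
  updated: d(ALR,HIWZ)=87/2
6. join ALR+HIWZ (d=87/2) ⇒ AHILRWZ; edges |ALR|=5, |HIWZ|=15/4
final tree: ((A:67/4,(L:2,R:2):59/4):5,((H:31/2,W:31/2):5/2,(I:9,Z:9):9):15/4)
total length: 419/4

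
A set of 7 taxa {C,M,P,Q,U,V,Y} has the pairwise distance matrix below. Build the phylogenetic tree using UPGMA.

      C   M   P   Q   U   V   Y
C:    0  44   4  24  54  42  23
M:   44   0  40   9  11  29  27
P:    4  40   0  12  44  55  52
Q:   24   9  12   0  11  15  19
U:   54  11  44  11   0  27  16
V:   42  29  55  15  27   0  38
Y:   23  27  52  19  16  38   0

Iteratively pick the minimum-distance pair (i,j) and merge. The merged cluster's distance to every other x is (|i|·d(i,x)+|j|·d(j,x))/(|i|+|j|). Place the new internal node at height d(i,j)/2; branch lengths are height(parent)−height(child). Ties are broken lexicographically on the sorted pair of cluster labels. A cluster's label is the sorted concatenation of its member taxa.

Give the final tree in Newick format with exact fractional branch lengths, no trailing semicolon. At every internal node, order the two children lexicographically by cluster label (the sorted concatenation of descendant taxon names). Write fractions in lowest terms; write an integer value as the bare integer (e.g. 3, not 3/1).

iteration 1: select C,P (d=4); attach at lengths (2, 2); label the merged cluster CP
  updated: d(CP,M)=42, d(CP,Q)=18, d(CP,U)=49, d(CP,V)=97/2, d(CP,Y)=75/2
iteration 2: select M,Q (d=9); attach at lengths (9/2, 9/2); label the merged cluster MQ
  updated: d(CP,MQ)=30, d(MQ,U)=11, d(MQ,V)=22, d(MQ,Y)=23
iteration 3: select MQ,U (d=11); attach at lengths (1, 11/2); label the merged cluster MQU
  updated: d(CP,MQU)=109/3, d(MQU,V)=71/3, d(MQU,Y)=62/3
iteration 4: select MQU,Y (d=62/3); attach at lengths (29/6, 31/3); label the merged cluster MQUY
  updated: d(CP,MQUY)=293/8, d(MQUY,V)=109/4
iteration 5: select MQUY,V (d=109/4); attach at lengths (79/24, 109/8); label the merged cluster MQUVY
  updated: d(CP,MQUVY)=39
iteration 6: select CP,MQUVY (d=39); attach at lengths (35/2, 47/8); label the merged cluster CMPQUVY
final tree: ((C:2,P:2):35/2,((((M:9/2,Q:9/2):1,U:11/2):29/6,Y:31/3):79/24,V:109/8):47/8)
total length: 1799/24

((C:2,P:2):35/2,((((M:9/2,Q:9/2):1,U:11/2):29/6,Y:31/3):79/24,V:109/8):47/8)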